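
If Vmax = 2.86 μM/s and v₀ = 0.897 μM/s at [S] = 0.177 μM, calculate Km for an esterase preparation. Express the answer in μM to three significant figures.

From v = Vmax[S]/(Km+[S]), Km = [S](Vmax − v)/v.
Km = 0.177 × (2.86 − 0.897) / 0.897 = 0.3475/0.897 = 0.387 μM.

0.387 μM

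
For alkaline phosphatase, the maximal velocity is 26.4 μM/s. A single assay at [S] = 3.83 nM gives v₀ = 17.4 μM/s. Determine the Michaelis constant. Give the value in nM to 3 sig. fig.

1.98 nM

From v = Vmax[S]/(Km+[S]), Km = [S](Vmax − v)/v.
Km = 3.83 × (26.4 − 17.4) / 17.4 = 34.47/17.4 = 1.98 nM.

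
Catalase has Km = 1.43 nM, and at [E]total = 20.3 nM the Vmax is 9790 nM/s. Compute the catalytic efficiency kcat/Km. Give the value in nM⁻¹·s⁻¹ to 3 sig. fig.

kcat = Vmax/[E]total = 9790/20.3 = 482 s⁻¹.
kcat/Km = 482/1.43 = 337 nM⁻¹·s⁻¹.

337 nM⁻¹·s⁻¹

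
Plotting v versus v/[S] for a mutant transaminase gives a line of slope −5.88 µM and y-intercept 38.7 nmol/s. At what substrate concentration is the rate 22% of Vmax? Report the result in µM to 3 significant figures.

The Eadie–Hofstee slope gives Km = 5.88 µM (slope = −Km).
v/Vmax = [S]/(Km+[S]) = 0.22 ⇒ [S] = Km·0.22/(1−0.22) = 5.88 × 0.2821 = 1.66 µM.

1.66 µM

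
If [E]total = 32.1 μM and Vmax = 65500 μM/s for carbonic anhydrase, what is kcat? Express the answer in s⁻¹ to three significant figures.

2040 s⁻¹

kcat = Vmax/[E]total = 65500 μM/s / 32.1 μM = 2040 s⁻¹.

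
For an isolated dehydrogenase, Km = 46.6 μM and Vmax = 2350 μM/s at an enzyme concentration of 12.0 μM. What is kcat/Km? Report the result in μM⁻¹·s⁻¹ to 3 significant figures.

4.20 μM⁻¹·s⁻¹

kcat = Vmax/[E]total = 2350/12.0 = 196 s⁻¹.
kcat/Km = 196/46.6 = 4.20 μM⁻¹·s⁻¹.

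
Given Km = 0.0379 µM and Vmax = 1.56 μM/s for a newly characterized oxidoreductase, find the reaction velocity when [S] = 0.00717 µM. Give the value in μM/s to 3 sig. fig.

0.248 μM/s

[S]/(Km+[S]) = 0.00717/0.04507 = 0.1591, the fractional saturation.
v = 0.1591 × Vmax = 0.1591 × 1.56 = 0.248 μM/s.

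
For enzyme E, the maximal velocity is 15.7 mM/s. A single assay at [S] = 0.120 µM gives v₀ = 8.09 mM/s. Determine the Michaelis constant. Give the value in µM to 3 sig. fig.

From v = Vmax[S]/(Km+[S]), Km = [S](Vmax − v)/v.
Km = 0.120 × (15.7 − 8.09) / 8.09 = 0.9132/8.09 = 0.113 µM.

0.113 µM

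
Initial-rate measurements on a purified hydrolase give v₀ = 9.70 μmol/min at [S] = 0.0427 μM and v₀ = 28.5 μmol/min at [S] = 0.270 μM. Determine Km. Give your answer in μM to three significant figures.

From v = Vmax[S]/(Km+[S]), each point gives Vmax = v(Km+[S])/[S].
Equating: 9.70(Km+0.0427)/0.0427 = 28.5(Km+0.270)/0.270.
227.2·Km + 9.70 = 105.6·Km + 28.5, so (227.2 − 105.6)·Km = 28.5 − 9.70.
Km = 18.80/121.6 = 0.155 μM; then Vmax = 9.70(0.155+0.0427)/0.0427 = 44.8 μmol/min.

0.155 μM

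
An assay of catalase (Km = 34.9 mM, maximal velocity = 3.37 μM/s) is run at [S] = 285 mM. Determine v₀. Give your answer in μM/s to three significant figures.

[S]/(Km+[S]) = 285/319.9 = 0.8909, the fractional saturation.
v = 0.8909 × Vmax = 0.8909 × 3.37 = 3.00 μM/s.

3.00 μM/s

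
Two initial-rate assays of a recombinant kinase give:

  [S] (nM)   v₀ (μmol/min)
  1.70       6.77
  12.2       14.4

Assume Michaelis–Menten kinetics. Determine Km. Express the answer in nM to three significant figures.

2.72 nM

In reciprocal form, 1/v = (Km/Vmax)·(1/[S]) + 1/Vmax. The two points give (1/[S], 1/v) = (0.5882, 0.1477) and (0.08197, 0.06944).
Slope = (0.1477 − 0.06944)/(0.5882 − 0.08197) = 0.1546; intercept = 0.1477 − 0.1546×0.5882 = 0.05677.
Vmax = 1/intercept = 17.6 μmol/min; Km = slope × Vmax = 0.1546 × 17.6 = 2.72 nM.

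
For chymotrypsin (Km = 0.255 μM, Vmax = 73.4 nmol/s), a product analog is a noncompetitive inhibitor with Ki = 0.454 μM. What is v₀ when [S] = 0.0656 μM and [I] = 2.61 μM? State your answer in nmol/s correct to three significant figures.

2.23 nmol/s

α = 1 + [I]/Ki = 1 + 2.61/0.454 = 6.749.
For a noncompetitive inhibitor, Vmax is reduced to Vmax/α while Km is unchanged: Km,app = 0.255 μM, Vmax,app = 10.9 nmol/s.
v = Vmax,app·[S]/(Km,app + [S]) = 10.9 × 0.0656/(0.255 + 0.0656) = 2.23 nmol/s.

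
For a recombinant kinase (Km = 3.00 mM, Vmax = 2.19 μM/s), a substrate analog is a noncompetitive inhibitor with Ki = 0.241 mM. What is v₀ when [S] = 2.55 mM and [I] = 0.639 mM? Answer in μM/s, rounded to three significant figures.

0.276 μM/s

With α = 1 + [I]/Ki = 1 + 0.639/0.241 = 3.651, the noncompetitive rate law is v = (Vmax/α)·[S] / (Km + [S]).
v = (2.19/3.651)×2.55 / (3.00 + 2.55) = 1.529/5.550 = 0.276 μM/s.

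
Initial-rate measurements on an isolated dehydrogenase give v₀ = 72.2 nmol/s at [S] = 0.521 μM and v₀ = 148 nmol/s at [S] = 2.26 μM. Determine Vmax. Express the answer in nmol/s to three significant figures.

From v = Vmax[S]/(Km+[S]), each point gives Vmax = v(Km+[S])/[S].
Equating: 72.2(Km+0.521)/0.521 = 148(Km+2.26)/2.26.
138.6·Km + 72.2 = 65.49·Km + 148, so (138.6 − 65.49)·Km = 148 − 72.2.
Km = 75.80/73.09 = 1.04 μM; then Vmax = 72.2(1.04+0.521)/0.521 = 216 nmol/s.

216 nmol/s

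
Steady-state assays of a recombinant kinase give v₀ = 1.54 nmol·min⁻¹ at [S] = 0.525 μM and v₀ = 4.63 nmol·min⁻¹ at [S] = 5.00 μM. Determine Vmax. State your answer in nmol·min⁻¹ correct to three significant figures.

From v = Vmax[S]/(Km+[S]), each point gives Vmax = v(Km+[S])/[S].
Equating: 1.54(Km+0.525)/0.525 = 4.63(Km+5.00)/5.00.
2.933·Km + 1.54 = 0.9260·Km + 4.63, so (2.933 − 0.9260)·Km = 4.63 − 1.54.
Km = 3.090/2.007 = 1.54 μM; then Vmax = 1.54(1.54+0.525)/0.525 = 6.06 nmol·min⁻¹.

6.06 nmol·min⁻¹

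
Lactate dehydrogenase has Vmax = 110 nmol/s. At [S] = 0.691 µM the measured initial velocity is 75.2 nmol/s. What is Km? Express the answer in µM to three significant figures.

0.320 µM

From v = Vmax[S]/(Km+[S]), Km = [S](Vmax − v)/v.
Km = 0.691 × (110 − 75.2) / 75.2 = 24.05/75.2 = 0.320 µM.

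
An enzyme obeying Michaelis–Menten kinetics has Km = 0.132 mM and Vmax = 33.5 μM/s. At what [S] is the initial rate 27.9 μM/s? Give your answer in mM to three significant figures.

0.658 mM

The required fractional saturation is v/Vmax = 27.9/33.5 = 0.8328.
Then [S]/(Km+[S]) = 0.8328 ⇒ [S] = 0.132 × 0.8328/(1 − 0.8328) = 0.658 mM.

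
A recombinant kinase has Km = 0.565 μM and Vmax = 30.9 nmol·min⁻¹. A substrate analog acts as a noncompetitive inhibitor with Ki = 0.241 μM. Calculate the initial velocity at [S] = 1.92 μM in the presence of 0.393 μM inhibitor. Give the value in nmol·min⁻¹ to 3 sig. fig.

9.08 nmol·min⁻¹

With α = 1 + [I]/Ki = 1 + 0.393/0.241 = 2.631, the noncompetitive rate law is v = (Vmax/α)·[S] / (Km + [S]).
v = (30.9/2.631)×1.92 / (0.565 + 1.92) = 22.55/2.485 = 9.08 nmol·min⁻¹.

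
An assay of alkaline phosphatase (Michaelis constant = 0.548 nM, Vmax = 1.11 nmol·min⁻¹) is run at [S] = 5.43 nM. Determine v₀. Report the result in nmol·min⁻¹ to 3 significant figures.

1.01 nmol·min⁻¹

v = Vmax·[S]/(Km + [S]) = 1.11 × 5.43 / (0.548 + 5.43)
  = 6.027 / 5.978 = 1.01 nmol·min⁻¹.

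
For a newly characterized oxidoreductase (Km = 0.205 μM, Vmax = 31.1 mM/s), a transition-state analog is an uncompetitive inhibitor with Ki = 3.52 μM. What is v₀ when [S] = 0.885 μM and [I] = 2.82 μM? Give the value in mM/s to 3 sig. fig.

15.3 mM/s

α = 1 + [I]/Ki = 1 + 2.82/3.52 = 1.801.
For an uncompetitive inhibitor, both parameters are divided by α, giving Vmax/α and Km/α: Km,app = 0.114 μM, Vmax,app = 17.3 mM/s.
v = Vmax,app·[S]/(Km,app + [S]) = 17.3 × 0.885/(0.114 + 0.885) = 15.3 mM/s.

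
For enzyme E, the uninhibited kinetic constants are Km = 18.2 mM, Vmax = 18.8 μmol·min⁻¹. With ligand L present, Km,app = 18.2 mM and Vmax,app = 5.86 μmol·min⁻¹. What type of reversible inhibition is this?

Vmax decreases (18.8 → 5.86 μmol·min⁻¹) while Km is unchanged — pure noncompetitive inhibition.

noncompetitive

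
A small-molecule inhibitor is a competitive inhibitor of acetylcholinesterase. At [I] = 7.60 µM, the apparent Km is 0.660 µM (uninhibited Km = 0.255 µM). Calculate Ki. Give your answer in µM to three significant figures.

4.79 µM

Competitive: Km,app = α·Km with α = 1 + [I]/Ki.
α = Km,app/Km = 0.660/0.255 = 2.588.
Since α = 1 + [I]/Ki, [I]/Ki = 2.588 − 1 = 1.588 and Ki = 7.60/1.588 = 4.79 µM.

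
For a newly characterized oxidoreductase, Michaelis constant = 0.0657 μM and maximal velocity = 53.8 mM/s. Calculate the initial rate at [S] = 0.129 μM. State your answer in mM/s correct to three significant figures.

v = Vmax·[S]/(Km + [S]) = 53.8 × 0.129 / (0.0657 + 0.129)
  = 6.940 / 0.1947 = 35.6 mM/s.

35.6 mM/s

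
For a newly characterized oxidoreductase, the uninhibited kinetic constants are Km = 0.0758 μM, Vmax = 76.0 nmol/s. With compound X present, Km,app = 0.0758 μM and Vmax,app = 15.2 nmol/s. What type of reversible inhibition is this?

Vmax decreases (76.0 → 15.2 nmol/s) while Km is unchanged — pure noncompetitive inhibition.

noncompetitive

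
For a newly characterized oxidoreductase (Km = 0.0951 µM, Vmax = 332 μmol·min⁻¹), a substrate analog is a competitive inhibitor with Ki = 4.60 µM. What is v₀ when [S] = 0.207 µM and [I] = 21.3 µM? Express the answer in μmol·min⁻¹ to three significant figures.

α = 1 + [I]/Ki = 1 + 21.3/4.60 = 5.630.
For a competitive inhibitor, Vmax is unchanged and the apparent Km becomes α·Km: Km,app = 0.535 µM, Vmax,app = 332 μmol·min⁻¹.
v = Vmax,app·[S]/(Km,app + [S]) = 332 × 0.207/(0.535 + 0.207) = 92.6 μmol·min⁻¹.

92.6 μmol·min⁻¹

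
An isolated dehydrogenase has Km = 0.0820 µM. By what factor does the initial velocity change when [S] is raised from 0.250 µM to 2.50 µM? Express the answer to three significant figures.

Since Vmax cancels, v₂/v₁ = [S]₂(Km+[S]₁) / [S]₁(Km+[S]₂).
= 2.50×(0.0820+0.250) / (0.250×(0.0820+2.50)) = 0.8300/0.6455 = 1.29.

1.29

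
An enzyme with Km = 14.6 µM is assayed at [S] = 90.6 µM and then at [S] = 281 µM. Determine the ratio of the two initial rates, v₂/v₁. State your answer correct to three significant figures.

1.10

Since Vmax cancels, v₂/v₁ = [S]₂(Km+[S]₁) / [S]₁(Km+[S]₂).
= 281×(14.6+90.6) / (90.6×(14.6+281)) = 29560/26780 = 1.10.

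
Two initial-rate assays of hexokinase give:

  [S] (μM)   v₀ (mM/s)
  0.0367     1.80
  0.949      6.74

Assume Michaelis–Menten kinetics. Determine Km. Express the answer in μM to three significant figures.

0.118 μM

From v = Vmax[S]/(Km+[S]), each point gives Vmax = v(Km+[S])/[S].
Equating: 1.80(Km+0.0367)/0.0367 = 6.74(Km+0.949)/0.949.
49.05·Km + 1.80 = 7.102·Km + 6.74, so (49.05 − 7.102)·Km = 6.74 − 1.80.
Km = 4.940/41.94 = 0.118 μM; then Vmax = 1.80(0.118+0.0367)/0.0367 = 7.58 mM/s.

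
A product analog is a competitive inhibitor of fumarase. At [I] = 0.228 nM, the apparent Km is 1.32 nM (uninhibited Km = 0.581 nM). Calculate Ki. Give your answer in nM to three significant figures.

Competitive: Km,app = α·Km with α = 1 + [I]/Ki.
α = Km,app/Km = 1.32/0.581 = 2.272.
Ki = [I]/(α − 1) = 0.228/1.272 = 0.179 nM.

0.179 nM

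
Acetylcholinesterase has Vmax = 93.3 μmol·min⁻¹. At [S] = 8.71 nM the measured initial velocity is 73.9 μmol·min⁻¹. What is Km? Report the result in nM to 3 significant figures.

From v = Vmax[S]/(Km+[S]), Km = [S](Vmax − v)/v.
Km = 8.71 × (93.3 − 73.9) / 73.9 = 169.0/73.9 = 2.29 nM.

2.29 nM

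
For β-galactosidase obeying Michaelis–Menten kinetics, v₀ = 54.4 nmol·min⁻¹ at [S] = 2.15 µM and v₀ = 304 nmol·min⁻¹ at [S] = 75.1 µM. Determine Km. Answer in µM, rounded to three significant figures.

11.7 µM

In reciprocal form, 1/v = (Km/Vmax)·(1/[S]) + 1/Vmax. The two points give (1/[S], 1/v) = (0.4651, 0.01838) and (0.01332, 0.003289).
Slope = (0.01838 − 0.003289)/(0.4651 − 0.01332) = 0.03341; intercept = 0.01838 − 0.03341×0.4651 = 0.002845.
Vmax = 1/intercept = 352 nmol·min⁻¹; Km = slope × Vmax = 0.03341 × 352 = 11.7 µM.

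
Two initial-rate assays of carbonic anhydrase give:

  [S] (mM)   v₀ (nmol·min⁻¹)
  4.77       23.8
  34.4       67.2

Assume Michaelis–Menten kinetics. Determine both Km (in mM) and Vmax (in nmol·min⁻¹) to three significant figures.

In reciprocal form, 1/v = (Km/Vmax)·(1/[S]) + 1/Vmax. The two points give (1/[S], 1/v) = (0.2096, 0.04202) and (0.02907, 0.01488).
Slope = (0.04202 − 0.01488)/(0.2096 − 0.02907) = 0.1503; intercept = 0.04202 − 0.1503×0.2096 = 0.01051.
Vmax = 1/intercept = 95.1 nmol·min⁻¹; Km = slope × Vmax = 0.1503 × 95.1 = 14.3 mM.

Km = 14.3 mM; Vmax = 95.1 nmol·min⁻¹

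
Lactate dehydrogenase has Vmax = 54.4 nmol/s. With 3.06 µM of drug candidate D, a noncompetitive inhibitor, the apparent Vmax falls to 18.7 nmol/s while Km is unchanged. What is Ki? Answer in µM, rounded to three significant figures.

1.60 µM

Noncompetitive: Vmax,app = Vmax/α with α = 1 + [I]/Ki.
α = Vmax/Vmax,app = 54.4/18.7 = 2.909.
Since α = 1 + [I]/Ki, [I]/Ki = 2.909 − 1 = 1.909 and Ki = 3.06/1.909 = 1.60 µM.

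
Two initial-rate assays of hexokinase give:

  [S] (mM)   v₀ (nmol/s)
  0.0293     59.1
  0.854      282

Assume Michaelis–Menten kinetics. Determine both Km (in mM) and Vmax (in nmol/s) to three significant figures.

From v = Vmax[S]/(Km+[S]), each point gives Vmax = v(Km+[S])/[S].
Equating: 59.1(Km+0.0293)/0.0293 = 282(Km+0.854)/0.854.
2017·Km + 59.1 = 330.2·Km + 282, so (2017 − 330.2)·Km = 282 − 59.1.
Km = 222.9/1687 = 0.132 mM; then Vmax = 59.1(0.132+0.0293)/0.0293 = 326 nmol/s.

Km = 0.132 mM; Vmax = 326 nmol/s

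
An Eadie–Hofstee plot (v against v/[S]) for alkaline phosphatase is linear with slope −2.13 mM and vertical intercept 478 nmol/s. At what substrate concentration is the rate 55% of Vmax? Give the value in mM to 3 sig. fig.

The Eadie–Hofstee slope gives Km = 2.13 mM (slope = −Km).
v/Vmax = [S]/(Km+[S]) = 0.55 ⇒ [S] = Km·0.55/(1−0.55) = 2.13 × 1.222 = 2.60 mM.

2.60 mM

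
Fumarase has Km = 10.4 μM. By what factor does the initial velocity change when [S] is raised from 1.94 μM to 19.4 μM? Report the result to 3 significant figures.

4.14

Since Vmax cancels, v₂/v₁ = [S]₂(Km+[S]₁) / [S]₁(Km+[S]₂).
= 19.4×(10.4+1.94) / (1.94×(10.4+19.4)) = 239.4/57.81 = 4.14.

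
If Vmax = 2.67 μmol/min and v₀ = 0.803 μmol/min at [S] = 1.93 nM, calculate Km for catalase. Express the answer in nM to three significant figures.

From v = Vmax[S]/(Km+[S]), Km = [S](Vmax − v)/v.
Km = 1.93 × (2.67 − 0.803) / 0.803 = 3.603/0.803 = 4.49 nM.

4.49 nM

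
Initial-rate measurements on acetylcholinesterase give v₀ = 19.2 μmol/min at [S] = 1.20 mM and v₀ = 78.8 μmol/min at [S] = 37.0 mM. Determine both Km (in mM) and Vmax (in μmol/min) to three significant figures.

From v = Vmax[S]/(Km+[S]), each point gives Vmax = v(Km+[S])/[S].
Equating: 19.2(Km+1.20)/1.20 = 78.8(Km+37.0)/37.0.
16.00·Km + 19.2 = 2.130·Km + 78.8, so (16.00 − 2.130)·Km = 78.8 − 19.2.
Km = 59.60/13.87 = 4.30 mM; then Vmax = 19.2(4.30+1.20)/1.20 = 88.0 μmol/min.

Km = 4.30 mM; Vmax = 88.0 μmol/min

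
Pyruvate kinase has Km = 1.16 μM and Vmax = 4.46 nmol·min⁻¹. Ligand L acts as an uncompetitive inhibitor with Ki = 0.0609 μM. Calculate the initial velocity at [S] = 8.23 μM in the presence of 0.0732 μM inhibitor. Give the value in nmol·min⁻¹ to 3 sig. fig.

α = 1 + [I]/Ki = 1 + 0.0732/0.0609 = 2.202.
For an uncompetitive inhibitor, both parameters are divided by α, giving Vmax/α and Km/α: Km,app = 0.527 μM, Vmax,app = 2.03 nmol·min⁻¹.
v = Vmax,app·[S]/(Km,app + [S]) = 2.03 × 8.23/(0.527 + 8.23) = 1.90 nmol·min⁻¹.

1.90 nmol·min⁻¹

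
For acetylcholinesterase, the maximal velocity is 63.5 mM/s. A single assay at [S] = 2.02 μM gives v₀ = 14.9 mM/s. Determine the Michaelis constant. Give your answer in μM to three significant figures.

v/Vmax = 14.9/63.5 = 0.2346 = [S]/(Km+[S]).
So Km + [S] = [S]/0.2346 = 8.609 μM, giving Km = 8.609 − 2.02 = 6.59 μM.

6.59 μM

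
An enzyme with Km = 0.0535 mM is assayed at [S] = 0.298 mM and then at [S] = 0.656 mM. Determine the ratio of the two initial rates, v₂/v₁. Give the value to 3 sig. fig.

1.09

Since Vmax cancels, v₂/v₁ = [S]₂(Km+[S]₁) / [S]₁(Km+[S]₂).
= 0.656×(0.0535+0.298) / (0.298×(0.0535+0.656)) = 0.2306/0.2114 = 1.09.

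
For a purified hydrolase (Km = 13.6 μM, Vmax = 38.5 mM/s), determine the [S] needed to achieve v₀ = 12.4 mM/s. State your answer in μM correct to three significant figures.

Rearranging v = Vmax[S]/(Km+[S]) gives [S] = Km·v/(Vmax − v).
[S] = 13.6 × 12.4 / (38.5 − 12.4) = 168.6/26.10 = 6.46 μM.

6.46 μM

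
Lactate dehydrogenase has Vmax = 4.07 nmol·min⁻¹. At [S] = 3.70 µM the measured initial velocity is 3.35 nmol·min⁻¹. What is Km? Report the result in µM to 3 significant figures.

0.795 µM

From v = Vmax[S]/(Km+[S]), Km = [S](Vmax − v)/v.
Km = 3.70 × (4.07 − 3.35) / 3.35 = 2.664/3.35 = 0.795 µM.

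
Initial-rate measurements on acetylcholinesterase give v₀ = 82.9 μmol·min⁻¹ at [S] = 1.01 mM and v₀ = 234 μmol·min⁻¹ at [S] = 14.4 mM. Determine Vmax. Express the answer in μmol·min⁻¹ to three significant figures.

In reciprocal form, 1/v = (Km/Vmax)·(1/[S]) + 1/Vmax. The two points give (1/[S], 1/v) = (0.9901, 0.01206) and (0.06944, 0.004274).
Slope = (0.01206 − 0.004274)/(0.9901 − 0.06944) = 0.008461; intercept = 0.01206 − 0.008461×0.9901 = 0.003686.
Vmax = 1/intercept = 271 μmol·min⁻¹; Km = slope × Vmax = 0.008461 × 271 = 2.30 mM.

271 μmol·min⁻¹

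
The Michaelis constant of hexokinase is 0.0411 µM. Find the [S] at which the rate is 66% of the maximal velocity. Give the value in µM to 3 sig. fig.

v/Vmax = [S]/(Km+[S]) = 0.66, so [S] = Km·0.66/(1 − 0.66) = 0.0411 × 1.941.
[S] = 0.0798 µM.

0.0798 µM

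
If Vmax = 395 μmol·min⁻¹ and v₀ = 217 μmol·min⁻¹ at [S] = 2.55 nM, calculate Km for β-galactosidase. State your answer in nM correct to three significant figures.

2.09 nM

v/Vmax = 217/395 = 0.5494 = [S]/(Km+[S]).
So Km + [S] = [S]/0.5494 = 4.642 nM, giving Km = 4.642 − 2.55 = 2.09 nM.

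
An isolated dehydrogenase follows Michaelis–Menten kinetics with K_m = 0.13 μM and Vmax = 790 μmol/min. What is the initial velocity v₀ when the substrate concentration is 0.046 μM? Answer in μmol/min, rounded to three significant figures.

[S]/(Km+[S]) = 0.046/0.1760 = 0.2614, the fractional saturation.
v = 0.2614 × Vmax = 0.2614 × 790 = 206 μmol/min.

206 μmol/min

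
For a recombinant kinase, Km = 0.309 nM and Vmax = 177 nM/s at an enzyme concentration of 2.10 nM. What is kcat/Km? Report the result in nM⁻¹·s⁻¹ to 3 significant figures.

273 nM⁻¹·s⁻¹

kcat = Vmax/[E]total = 177/2.10 = 84.3 s⁻¹.
kcat/Km = 84.3/0.309 = 273 nM⁻¹·s⁻¹.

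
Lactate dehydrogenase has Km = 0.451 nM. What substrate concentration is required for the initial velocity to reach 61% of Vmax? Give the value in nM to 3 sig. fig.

0.705 nM

v/Vmax = [S]/(Km+[S]) = 0.61, so [S] = Km·0.61/(1 − 0.61) = 0.451 × 1.564.
[S] = 0.705 nM.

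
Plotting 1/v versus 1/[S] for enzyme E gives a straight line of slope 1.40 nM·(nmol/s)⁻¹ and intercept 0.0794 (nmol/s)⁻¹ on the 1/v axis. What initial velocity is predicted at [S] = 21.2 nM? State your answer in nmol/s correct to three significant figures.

6.88 nmol/s

The y-intercept is 1/Vmax, so Vmax = 1/0.0794 = 12.6 nmol/s.
The slope is Km/Vmax, so Km = 1.40 × 12.6 = 17.6 nM.
Then v = 12.6 × 21.2/(17.6 + 21.2) = 6.88 nmol/s.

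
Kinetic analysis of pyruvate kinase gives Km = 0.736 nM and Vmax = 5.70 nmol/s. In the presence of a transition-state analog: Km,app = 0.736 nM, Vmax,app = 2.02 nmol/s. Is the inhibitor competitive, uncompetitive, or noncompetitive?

Vmax decreases (5.70 → 2.02 nmol/s) while Km is unchanged — pure noncompetitive inhibition.

noncompetitive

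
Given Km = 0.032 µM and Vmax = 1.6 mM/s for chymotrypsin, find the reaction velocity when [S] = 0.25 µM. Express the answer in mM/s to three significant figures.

v = Vmax·[S]/(Km + [S]) = 1.6 × 0.25 / (0.032 + 0.25)
  = 0.4000 / 0.2820 = 1.42 mM/s.

1.42 mM/s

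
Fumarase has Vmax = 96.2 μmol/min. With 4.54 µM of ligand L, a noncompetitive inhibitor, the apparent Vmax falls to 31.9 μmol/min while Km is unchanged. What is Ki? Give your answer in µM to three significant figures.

Noncompetitive: Vmax,app = Vmax/α with α = 1 + [I]/Ki.
α = Vmax/Vmax,app = 96.2/31.9 = 3.016.
Ki = [I]/(α − 1) = 4.54/2.016 = 2.25 µM.

2.25 µM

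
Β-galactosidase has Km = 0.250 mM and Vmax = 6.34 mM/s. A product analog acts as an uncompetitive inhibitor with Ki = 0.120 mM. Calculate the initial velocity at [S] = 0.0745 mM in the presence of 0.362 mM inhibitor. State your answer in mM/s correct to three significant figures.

0.860 mM/s

α = 1 + [I]/Ki = 1 + 0.362/0.120 = 4.017.
For an uncompetitive inhibitor, both parameters are divided by α, giving Vmax/α and Km/α: Km,app = 0.0622 mM, Vmax,app = 1.58 mM/s.
v = Vmax,app·[S]/(Km,app + [S]) = 1.58 × 0.0745/(0.0622 + 0.0745) = 0.860 mM/s.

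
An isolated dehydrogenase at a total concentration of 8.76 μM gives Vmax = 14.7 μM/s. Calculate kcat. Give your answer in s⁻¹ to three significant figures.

kcat = Vmax/[E]total = 14.7 μM/s / 8.76 μM = 1.68 s⁻¹.

1.68 s⁻¹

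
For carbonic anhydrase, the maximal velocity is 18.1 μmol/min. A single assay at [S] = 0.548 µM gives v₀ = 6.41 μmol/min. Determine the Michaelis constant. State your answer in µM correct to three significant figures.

0.999 µM

v/Vmax = 6.41/18.1 = 0.3541 = [S]/(Km+[S]).
So Km + [S] = [S]/0.3541 = 1.547 µM, giving Km = 1.547 − 0.548 = 0.999 µM.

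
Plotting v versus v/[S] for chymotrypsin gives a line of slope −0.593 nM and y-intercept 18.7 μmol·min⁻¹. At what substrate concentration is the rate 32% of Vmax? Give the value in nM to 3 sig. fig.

The Eadie–Hofstee slope gives Km = 0.593 nM (slope = −Km).
v/Vmax = [S]/(Km+[S]) = 0.32 ⇒ [S] = Km·0.32/(1−0.32) = 0.593 × 0.4706 = 0.279 nM.

0.279 nM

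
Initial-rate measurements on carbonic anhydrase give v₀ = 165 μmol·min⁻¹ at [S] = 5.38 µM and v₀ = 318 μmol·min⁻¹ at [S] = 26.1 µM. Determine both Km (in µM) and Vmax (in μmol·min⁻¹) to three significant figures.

Km = 8.28 µM; Vmax = 419 μmol·min⁻¹

In reciprocal form, 1/v = (Km/Vmax)·(1/[S]) + 1/Vmax. The two points give (1/[S], 1/v) = (0.1859, 0.006061) and (0.03831, 0.003145).
Slope = (0.006061 − 0.003145)/(0.1859 − 0.03831) = 0.01976; intercept = 0.006061 − 0.01976×0.1859 = 0.002388.
Vmax = 1/intercept = 419 μmol·min⁻¹; Km = slope × Vmax = 0.01976 × 419 = 8.28 µM.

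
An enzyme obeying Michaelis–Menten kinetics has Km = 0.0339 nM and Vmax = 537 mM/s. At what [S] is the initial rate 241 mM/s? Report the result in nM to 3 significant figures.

The required fractional saturation is v/Vmax = 241/537 = 0.4488.
Then [S]/(Km+[S]) = 0.4488 ⇒ [S] = 0.0339 × 0.4488/(1 − 0.4488) = 0.0276 nM.

0.0276 nM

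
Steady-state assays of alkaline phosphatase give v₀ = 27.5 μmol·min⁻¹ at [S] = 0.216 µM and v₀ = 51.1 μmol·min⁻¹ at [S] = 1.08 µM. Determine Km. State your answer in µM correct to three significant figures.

In reciprocal form, 1/v = (Km/Vmax)·(1/[S]) + 1/Vmax. The two points give (1/[S], 1/v) = (4.630, 0.03636) and (0.9259, 0.01957).
Slope = (0.03636 − 0.01957)/(4.630 − 0.9259) = 0.004534; intercept = 0.03636 − 0.004534×4.630 = 0.01537.
Vmax = 1/intercept = 65.1 μmol·min⁻¹; Km = slope × Vmax = 0.004534 × 65.1 = 0.295 µM.

0.295 µM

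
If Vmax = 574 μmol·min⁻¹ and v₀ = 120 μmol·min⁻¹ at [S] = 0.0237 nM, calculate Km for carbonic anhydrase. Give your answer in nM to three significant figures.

From v = Vmax[S]/(Km+[S]), Km = [S](Vmax − v)/v.
Km = 0.0237 × (574 − 120) / 120 = 10.76/120 = 0.0897 nM.

0.0897 nM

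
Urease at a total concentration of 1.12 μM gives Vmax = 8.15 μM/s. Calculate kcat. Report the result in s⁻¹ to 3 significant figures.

7.28 s⁻¹

kcat = Vmax/[E]total = 8.15 μM/s / 1.12 μM = 7.28 s⁻¹.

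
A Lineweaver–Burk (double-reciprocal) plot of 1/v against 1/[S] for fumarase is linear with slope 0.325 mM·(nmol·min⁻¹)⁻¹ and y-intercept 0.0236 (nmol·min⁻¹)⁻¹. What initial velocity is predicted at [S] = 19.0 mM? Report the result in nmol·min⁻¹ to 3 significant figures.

The y-intercept is 1/Vmax, so Vmax = 1/0.0236 = 42.4 nmol·min⁻¹.
The slope is Km/Vmax, so Km = 0.325 × 42.4 = 13.8 mM.
Then v = 42.4 × 19.0/(13.8 + 19.0) = 24.6 nmol·min⁻¹.

24.6 nmol·min⁻¹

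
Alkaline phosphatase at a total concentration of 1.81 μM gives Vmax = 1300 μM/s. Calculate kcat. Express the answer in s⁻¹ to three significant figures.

718 s⁻¹

kcat = Vmax/[E]total = 1300 μM/s / 1.81 μM = 718 s⁻¹.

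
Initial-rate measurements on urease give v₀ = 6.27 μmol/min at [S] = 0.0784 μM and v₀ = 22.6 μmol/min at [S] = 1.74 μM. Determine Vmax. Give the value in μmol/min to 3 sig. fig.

25.8 μmol/min

In reciprocal form, 1/v = (Km/Vmax)·(1/[S]) + 1/Vmax. The two points give (1/[S], 1/v) = (12.76, 0.1595) and (0.5747, 0.04425).
Slope = (0.1595 − 0.04425)/(12.76 − 0.5747) = 0.009461; intercept = 0.1595 − 0.009461×12.76 = 0.03881.
Vmax = 1/intercept = 25.8 μmol/min; Km = slope × Vmax = 0.009461 × 25.8 = 0.244 μM.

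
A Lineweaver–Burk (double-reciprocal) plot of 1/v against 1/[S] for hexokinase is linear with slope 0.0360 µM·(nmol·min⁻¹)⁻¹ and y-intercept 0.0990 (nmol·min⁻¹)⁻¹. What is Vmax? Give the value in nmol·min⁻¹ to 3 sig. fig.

The y-intercept of a Lineweaver–Burk plot equals 1/Vmax, so Vmax = 1/0.0990 = 10.1 nmol·min⁻¹.

10.1 nmol·min⁻¹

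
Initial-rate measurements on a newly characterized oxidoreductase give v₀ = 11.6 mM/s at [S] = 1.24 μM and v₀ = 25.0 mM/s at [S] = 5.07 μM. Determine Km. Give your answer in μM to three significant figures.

From v = Vmax[S]/(Km+[S]), each point gives Vmax = v(Km+[S])/[S].
Equating: 11.6(Km+1.24)/1.24 = 25.0(Km+5.07)/5.07.
9.355·Km + 11.6 = 4.931·Km + 25.0, so (9.355 − 4.931)·Km = 25.0 − 11.6.
Km = 13.40/4.424 = 3.03 μM; then Vmax = 11.6(3.03+1.24)/1.24 = 39.9 mM/s.

3.03 μM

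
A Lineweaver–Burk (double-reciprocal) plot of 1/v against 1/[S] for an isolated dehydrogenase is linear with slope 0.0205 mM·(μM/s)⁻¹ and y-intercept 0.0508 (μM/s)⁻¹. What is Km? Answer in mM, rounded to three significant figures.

y-intercept = 1/Vmax ⇒ Vmax = 19.7 μM/s; slope = Km/Vmax ⇒ Km = slope × Vmax.
Km = 0.0205 × 19.7 = 0.404 mM.

0.404 mM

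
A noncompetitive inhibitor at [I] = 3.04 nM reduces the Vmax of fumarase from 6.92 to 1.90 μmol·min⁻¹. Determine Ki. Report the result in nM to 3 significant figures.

Noncompetitive: Vmax,app = Vmax/α with α = 1 + [I]/Ki.
α = Vmax/Vmax,app = 6.92/1.90 = 3.642.
Ki = [I]/(α − 1) = 3.04/2.642 = 1.15 nM.

1.15 nM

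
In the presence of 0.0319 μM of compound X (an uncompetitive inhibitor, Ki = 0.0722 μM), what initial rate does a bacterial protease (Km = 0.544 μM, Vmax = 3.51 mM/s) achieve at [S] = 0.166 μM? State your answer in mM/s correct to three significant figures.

With α = 1 + [I]/Ki = 1 + 0.0319/0.0722 = 1.442, the uncompetitive rate law is v = (Vmax/α)·[S] / (Km/α + [S]).
v = (3.51/1.442)×0.166 / (0.544/1.442 + 0.166) = 0.4041/0.5433 = 0.744 mM/s.

0.744 mM/s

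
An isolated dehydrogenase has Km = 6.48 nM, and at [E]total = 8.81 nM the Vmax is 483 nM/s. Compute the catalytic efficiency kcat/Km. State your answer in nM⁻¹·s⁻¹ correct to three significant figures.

8.46 nM⁻¹·s⁻¹

kcat = Vmax/[E]total = 483/8.81 = 54.8 s⁻¹.
kcat/Km = 54.8/6.48 = 8.46 nM⁻¹·s⁻¹.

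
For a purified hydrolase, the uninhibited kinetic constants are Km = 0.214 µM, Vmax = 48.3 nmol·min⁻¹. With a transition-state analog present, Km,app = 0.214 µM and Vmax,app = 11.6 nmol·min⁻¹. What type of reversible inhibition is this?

Vmax decreases (48.3 → 11.6 nmol·min⁻¹) while Km is unchanged — pure noncompetitive inhibition.

noncompetitive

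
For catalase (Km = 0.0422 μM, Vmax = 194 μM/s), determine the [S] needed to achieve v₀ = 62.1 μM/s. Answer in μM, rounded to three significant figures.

The required fractional saturation is v/Vmax = 62.1/194 = 0.3201.
Then [S]/(Km+[S]) = 0.3201 ⇒ [S] = 0.0422 × 0.3201/(1 − 0.3201) = 0.0199 μM.

0.0199 μM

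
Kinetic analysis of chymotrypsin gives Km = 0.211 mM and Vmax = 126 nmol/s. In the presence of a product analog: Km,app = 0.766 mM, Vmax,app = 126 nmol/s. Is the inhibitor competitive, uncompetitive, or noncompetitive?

Km increases (0.211 → 0.766 mM) while Vmax is unchanged — the hallmark of competitive inhibition.

competitive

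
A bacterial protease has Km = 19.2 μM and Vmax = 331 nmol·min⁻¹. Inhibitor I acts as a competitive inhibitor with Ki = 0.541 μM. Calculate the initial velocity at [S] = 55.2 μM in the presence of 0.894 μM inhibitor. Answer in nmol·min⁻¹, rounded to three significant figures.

α = 1 + [I]/Ki = 1 + 0.894/0.541 = 2.652.
For a competitive inhibitor, Vmax is unchanged and the apparent Km becomes α·Km: Km,app = 50.9 μM, Vmax,app = 331 nmol·min⁻¹.
v = Vmax,app·[S]/(Km,app + [S]) = 331 × 55.2/(50.9 + 55.2) = 172 nmol·min⁻¹.

172 nmol·min⁻¹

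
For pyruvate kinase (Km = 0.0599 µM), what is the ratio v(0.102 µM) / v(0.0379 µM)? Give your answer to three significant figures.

Since Vmax cancels, v₂/v₁ = [S]₂(Km+[S]₁) / [S]₁(Km+[S]₂).
= 0.102×(0.0599+0.0379) / (0.0379×(0.0599+0.102)) = 0.009976/0.006136 = 1.63.

1.63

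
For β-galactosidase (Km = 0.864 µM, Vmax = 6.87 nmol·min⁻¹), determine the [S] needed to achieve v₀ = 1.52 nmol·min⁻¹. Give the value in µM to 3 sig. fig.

0.245 µM

Rearranging v = Vmax[S]/(Km+[S]) gives [S] = Km·v/(Vmax − v).
[S] = 0.864 × 1.52 / (6.87 − 1.52) = 1.313/5.350 = 0.245 µM.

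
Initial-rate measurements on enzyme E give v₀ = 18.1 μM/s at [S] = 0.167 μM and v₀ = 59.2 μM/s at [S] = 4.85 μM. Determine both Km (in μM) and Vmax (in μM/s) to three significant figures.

From v = Vmax[S]/(Km+[S]), each point gives Vmax = v(Km+[S])/[S].
Equating: 18.1(Km+0.167)/0.167 = 59.2(Km+4.85)/4.85.
108.4·Km + 18.1 = 12.21·Km + 59.2, so (108.4 − 12.21)·Km = 59.2 − 18.1.
Km = 41.10/96.18 = 0.427 μM; then Vmax = 18.1(0.427+0.167)/0.167 = 64.4 μM/s.

Km = 0.427 μM; Vmax = 64.4 μM/s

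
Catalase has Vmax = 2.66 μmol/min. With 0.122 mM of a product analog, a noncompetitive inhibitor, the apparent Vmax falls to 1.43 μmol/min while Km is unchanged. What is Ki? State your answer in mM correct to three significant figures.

Noncompetitive: Vmax,app = Vmax/α with α = 1 + [I]/Ki.
α = Vmax/Vmax,app = 2.66/1.43 = 1.860.
Ki = [I]/(α − 1) = 0.122/0.8601 = 0.142 mM.

0.142 mM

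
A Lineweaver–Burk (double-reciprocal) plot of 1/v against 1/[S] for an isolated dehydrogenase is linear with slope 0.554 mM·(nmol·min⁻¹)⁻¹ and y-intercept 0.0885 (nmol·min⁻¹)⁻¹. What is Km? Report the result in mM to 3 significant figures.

6.26 mM

y-intercept = 1/Vmax ⇒ Vmax = 11.3 nmol·min⁻¹; slope = Km/Vmax ⇒ Km = slope × Vmax.
Km = 0.554 × 11.3 = 6.26 mM.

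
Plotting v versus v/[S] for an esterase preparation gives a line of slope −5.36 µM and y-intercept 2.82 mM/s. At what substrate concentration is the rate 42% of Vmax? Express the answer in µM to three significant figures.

The Eadie–Hofstee slope gives Km = 5.36 µM (slope = −Km).
v/Vmax = [S]/(Km+[S]) = 0.42 ⇒ [S] = Km·0.42/(1−0.42) = 5.36 × 0.7241 = 3.88 µM.

3.88 µM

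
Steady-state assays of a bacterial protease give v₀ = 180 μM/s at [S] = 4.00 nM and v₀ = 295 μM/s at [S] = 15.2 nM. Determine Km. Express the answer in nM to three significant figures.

From v = Vmax[S]/(Km+[S]), each point gives Vmax = v(Km+[S])/[S].
Equating: 180(Km+4.00)/4.00 = 295(Km+15.2)/15.2.
45.00·Km + 180 = 19.41·Km + 295, so (45.00 − 19.41)·Km = 295 − 180.
Km = 115.0/25.59 = 4.49 nM; then Vmax = 180(4.49+4.00)/4.00 = 382 μM/s.

4.49 nM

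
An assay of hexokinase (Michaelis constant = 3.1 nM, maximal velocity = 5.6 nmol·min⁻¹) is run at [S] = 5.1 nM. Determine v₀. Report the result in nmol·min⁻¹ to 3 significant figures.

[S]/(Km+[S]) = 5.1/8.200 = 0.6220, the fractional saturation.
v = 0.6220 × Vmax = 0.6220 × 5.6 = 3.48 nmol·min⁻¹.

3.48 nmol·min⁻¹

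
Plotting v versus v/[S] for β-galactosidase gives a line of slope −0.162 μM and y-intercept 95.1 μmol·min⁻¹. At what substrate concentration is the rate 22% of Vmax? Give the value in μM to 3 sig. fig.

0.0457 μM

The Eadie–Hofstee slope gives Km = 0.162 μM (slope = −Km).
v/Vmax = [S]/(Km+[S]) = 0.22 ⇒ [S] = Km·0.22/(1−0.22) = 0.162 × 0.2821 = 0.0457 μM.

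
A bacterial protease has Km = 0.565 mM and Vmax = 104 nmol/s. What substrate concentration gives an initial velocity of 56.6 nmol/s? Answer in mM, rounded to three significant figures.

The required fractional saturation is v/Vmax = 56.6/104 = 0.5442.
Then [S]/(Km+[S]) = 0.5442 ⇒ [S] = 0.565 × 0.5442/(1 − 0.5442) = 0.675 mM.

0.675 mM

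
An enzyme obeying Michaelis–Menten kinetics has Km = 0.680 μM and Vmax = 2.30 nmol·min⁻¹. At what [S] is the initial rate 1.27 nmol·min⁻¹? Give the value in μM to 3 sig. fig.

0.838 μM

The required fractional saturation is v/Vmax = 1.27/2.30 = 0.5522.
Then [S]/(Km+[S]) = 0.5522 ⇒ [S] = 0.680 × 0.5522/(1 − 0.5522) = 0.838 μM.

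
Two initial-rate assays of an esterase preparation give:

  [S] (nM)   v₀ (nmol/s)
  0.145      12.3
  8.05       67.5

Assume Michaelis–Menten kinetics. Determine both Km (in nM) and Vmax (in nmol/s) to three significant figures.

From v = Vmax[S]/(Km+[S]), each point gives Vmax = v(Km+[S])/[S].
Equating: 12.3(Km+0.145)/0.145 = 67.5(Km+8.05)/8.05.
84.83·Km + 12.3 = 8.385·Km + 67.5, so (84.83 − 8.385)·Km = 67.5 − 12.3.
Km = 55.20/76.44 = 0.722 nM; then Vmax = 12.3(0.722+0.145)/0.145 = 73.6 nmol/s.

Km = 0.722 nM; Vmax = 73.6 nmol/s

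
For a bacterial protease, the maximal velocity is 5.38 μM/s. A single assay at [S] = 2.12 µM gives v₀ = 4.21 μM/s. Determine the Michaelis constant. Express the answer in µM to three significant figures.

v/Vmax = 4.21/5.38 = 0.7825 = [S]/(Km+[S]).
So Km + [S] = [S]/0.7825 = 2.709 µM, giving Km = 2.709 − 2.12 = 0.589 µM.

0.589 µM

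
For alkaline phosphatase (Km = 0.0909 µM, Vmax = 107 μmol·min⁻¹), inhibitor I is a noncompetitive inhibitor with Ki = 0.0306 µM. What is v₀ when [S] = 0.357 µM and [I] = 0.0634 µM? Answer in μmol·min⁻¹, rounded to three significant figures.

27.8 μmol·min⁻¹

α = 1 + [I]/Ki = 1 + 0.0634/0.0306 = 3.072.
For a noncompetitive inhibitor, Vmax is reduced to Vmax/α while Km is unchanged: Km,app = 0.0909 µM, Vmax,app = 34.8 μmol·min⁻¹.
v = Vmax,app·[S]/(Km,app + [S]) = 34.8 × 0.357/(0.0909 + 0.357) = 27.8 μmol·min⁻¹.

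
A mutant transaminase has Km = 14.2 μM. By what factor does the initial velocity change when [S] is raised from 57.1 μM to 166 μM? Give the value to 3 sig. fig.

1.15

Since Vmax cancels, v₂/v₁ = [S]₂(Km+[S]₁) / [S]₁(Km+[S]₂).
= 166×(14.2+57.1) / (57.1×(14.2+166)) = 11840/10290 = 1.15.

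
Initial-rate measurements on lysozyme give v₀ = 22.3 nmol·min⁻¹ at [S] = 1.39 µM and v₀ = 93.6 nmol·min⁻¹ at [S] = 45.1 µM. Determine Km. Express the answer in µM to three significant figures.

From v = Vmax[S]/(Km+[S]), each point gives Vmax = v(Km+[S])/[S].
Equating: 22.3(Km+1.39)/1.39 = 93.6(Km+45.1)/45.1.
16.04·Km + 22.3 = 2.075·Km + 93.6, so (16.04 − 2.075)·Km = 93.6 − 22.3.
Km = 71.30/13.97 = 5.10 µM; then Vmax = 22.3(5.10+1.39)/1.39 = 104 nmol·min⁻¹.

5.10 µM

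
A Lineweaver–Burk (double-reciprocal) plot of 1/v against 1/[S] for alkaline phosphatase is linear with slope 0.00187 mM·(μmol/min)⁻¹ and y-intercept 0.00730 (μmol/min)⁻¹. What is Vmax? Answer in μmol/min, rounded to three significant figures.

137 μmol/min

The y-intercept of a Lineweaver–Burk plot equals 1/Vmax, so Vmax = 1/0.00730 = 137 μmol/min.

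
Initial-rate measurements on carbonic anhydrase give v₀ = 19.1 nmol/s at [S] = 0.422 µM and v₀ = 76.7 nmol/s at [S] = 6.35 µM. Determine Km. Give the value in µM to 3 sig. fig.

1.74 µM

From v = Vmax[S]/(Km+[S]), each point gives Vmax = v(Km+[S])/[S].
Equating: 19.1(Km+0.422)/0.422 = 76.7(Km+6.35)/6.35.
45.26·Km + 19.1 = 12.08·Km + 76.7, so (45.26 − 12.08)·Km = 76.7 − 19.1.
Km = 57.60/33.18 = 1.74 µM; then Vmax = 19.1(1.74+0.422)/0.422 = 97.7 nmol/s.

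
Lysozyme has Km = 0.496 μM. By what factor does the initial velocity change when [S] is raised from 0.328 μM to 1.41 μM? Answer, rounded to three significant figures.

Since Vmax cancels, v₂/v₁ = [S]₂(Km+[S]₁) / [S]₁(Km+[S]₂).
= 1.41×(0.496+0.328) / (0.328×(0.496+1.41)) = 1.162/0.6252 = 1.86.

1.86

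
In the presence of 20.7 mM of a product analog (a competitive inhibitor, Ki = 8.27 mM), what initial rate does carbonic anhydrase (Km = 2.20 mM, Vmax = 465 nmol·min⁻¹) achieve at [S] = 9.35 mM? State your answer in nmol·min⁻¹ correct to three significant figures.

α = 1 + [I]/Ki = 1 + 20.7/8.27 = 3.503.
For a competitive inhibitor, Vmax is unchanged and the apparent Km becomes α·Km: Km,app = 7.71 mM, Vmax,app = 465 nmol·min⁻¹.
v = Vmax,app·[S]/(Km,app + [S]) = 465 × 9.35/(7.71 + 9.35) = 255 nmol·min⁻¹.

255 nmol·min⁻¹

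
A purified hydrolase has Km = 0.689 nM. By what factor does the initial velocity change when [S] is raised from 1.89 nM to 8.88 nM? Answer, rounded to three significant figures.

The fractional saturations are [S]/(Km+[S]) = 1.89/2.579 = 0.7328 and 8.88/9.569 = 0.9280.
v₂/v₁ is just their ratio: 0.9280/0.7328 = 1.27.

1.27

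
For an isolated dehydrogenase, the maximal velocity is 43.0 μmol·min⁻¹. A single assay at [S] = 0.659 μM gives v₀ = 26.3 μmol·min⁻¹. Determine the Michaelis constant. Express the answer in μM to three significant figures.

0.418 μM

From v = Vmax[S]/(Km+[S]), Km = [S](Vmax − v)/v.
Km = 0.659 × (43.0 − 26.3) / 26.3 = 11.01/26.3 = 0.418 μM.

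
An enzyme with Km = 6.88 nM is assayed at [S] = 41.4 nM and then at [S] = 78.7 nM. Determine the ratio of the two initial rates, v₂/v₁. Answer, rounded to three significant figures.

1.07

Since Vmax cancels, v₂/v₁ = [S]₂(Km+[S]₁) / [S]₁(Km+[S]₂).
= 78.7×(6.88+41.4) / (41.4×(6.88+78.7)) = 3800/3543 = 1.07.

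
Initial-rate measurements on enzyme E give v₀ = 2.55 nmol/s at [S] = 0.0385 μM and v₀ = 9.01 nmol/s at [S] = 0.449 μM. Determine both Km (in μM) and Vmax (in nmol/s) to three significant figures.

Km = 0.140 μM; Vmax = 11.8 nmol/s

From v = Vmax[S]/(Km+[S]), each point gives Vmax = v(Km+[S])/[S].
Equating: 2.55(Km+0.0385)/0.0385 = 9.01(Km+0.449)/0.449.
66.23·Km + 2.55 = 20.07·Km + 9.01, so (66.23 − 20.07)·Km = 9.01 − 2.55.
Km = 6.460/46.17 = 0.140 μM; then Vmax = 2.55(0.140+0.0385)/0.0385 = 11.8 nmol/s.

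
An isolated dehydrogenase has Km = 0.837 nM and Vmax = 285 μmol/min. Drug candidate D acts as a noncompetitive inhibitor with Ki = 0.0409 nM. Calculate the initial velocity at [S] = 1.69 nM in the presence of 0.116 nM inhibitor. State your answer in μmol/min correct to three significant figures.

α = 1 + [I]/Ki = 1 + 0.116/0.0409 = 3.836.
For a noncompetitive inhibitor, Vmax is reduced to Vmax/α while Km is unchanged: Km,app = 0.837 nM, Vmax,app = 74.3 μmol/min.
v = Vmax,app·[S]/(Km,app + [S]) = 74.3 × 1.69/(0.837 + 1.69) = 49.7 μmol/min.

49.7 μmol/min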